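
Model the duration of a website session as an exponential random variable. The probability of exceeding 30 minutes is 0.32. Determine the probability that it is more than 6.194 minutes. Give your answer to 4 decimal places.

0.7904

e^(−λ·30) = 0.32 ⇒ λ = −ln(0.32)/30 = 0.0379811.
P(X > 6.194) = e^(−0.0379811·6.194) = e^(−0.23526) ≈ 0.7904.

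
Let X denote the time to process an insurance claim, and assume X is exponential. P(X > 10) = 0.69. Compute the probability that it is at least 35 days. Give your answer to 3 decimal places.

e^(−λ·10) = 0.69 ⇒ λ = −ln(0.69)/10 = 0.0371064.
P(X > 35) = e^(−0.0371064·35) = e^(−1.2987) ≈ 0.273.

0.273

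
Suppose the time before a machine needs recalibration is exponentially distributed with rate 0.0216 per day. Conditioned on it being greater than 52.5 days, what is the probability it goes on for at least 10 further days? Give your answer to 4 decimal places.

By the memoryless property, P(X > 52.5+10 | X > 52.5) = P(X > 10).
P(X > 10) = e^(−0.216) ≈ 0.8057.

0.8057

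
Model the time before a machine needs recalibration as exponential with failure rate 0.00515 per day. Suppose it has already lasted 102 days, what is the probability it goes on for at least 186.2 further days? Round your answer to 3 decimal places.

By the memoryless property, P(X > 102+186.2 | X > 102) = P(X > 186.2).
P(X > 186.2) = e^(−0.95893) ≈ 0.383.

0.383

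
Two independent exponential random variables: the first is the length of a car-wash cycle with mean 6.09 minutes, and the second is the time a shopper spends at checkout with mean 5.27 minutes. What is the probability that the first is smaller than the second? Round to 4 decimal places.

λ_1 = 1/6.09 = 0.164204, λ_2 = 1/5.27 = 0.189753.
For independent exponentials, P(the first < the second) = λ_1/(λ_1+λ_2) = 0.164204/0.353957 ≈ 0.4639.

0.4639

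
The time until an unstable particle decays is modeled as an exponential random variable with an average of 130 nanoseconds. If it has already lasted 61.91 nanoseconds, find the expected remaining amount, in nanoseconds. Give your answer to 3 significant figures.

130

The rate is λ = 1/130 = 0.00769231 per nanosecond.
By memorylessness, the remaining amount past any threshold is again Exp(λ) with mean 1/λ = 130 nanoseconds.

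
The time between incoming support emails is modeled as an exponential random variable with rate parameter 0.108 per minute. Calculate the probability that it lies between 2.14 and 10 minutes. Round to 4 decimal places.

P(2.14 < X < 10) = e^(−λ·2.14) − e^(−λ·10) = 0.79364 − 0.33960 ≈ 0.4540.

0.4540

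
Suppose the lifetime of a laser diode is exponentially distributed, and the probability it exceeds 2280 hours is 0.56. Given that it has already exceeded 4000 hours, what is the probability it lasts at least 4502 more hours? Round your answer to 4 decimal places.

From e^(−λ·2280) = 0.56, λ = −ln(0.56)/2280 = 0.000254306.
Memoryless: P(X > 4000+4502 | X > 4000) = P(X > 4502) = e^(−0.000254306·4502) ≈ 0.3183.

0.3183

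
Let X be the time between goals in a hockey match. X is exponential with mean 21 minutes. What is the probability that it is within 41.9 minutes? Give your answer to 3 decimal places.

0.864

The rate is λ = 1/21 = 0.047619 per minute.
P(X ≤ 41.9) = 1 − e^(−λ·41.9) = 1 − e^(−1.9952) ≈ 0.864.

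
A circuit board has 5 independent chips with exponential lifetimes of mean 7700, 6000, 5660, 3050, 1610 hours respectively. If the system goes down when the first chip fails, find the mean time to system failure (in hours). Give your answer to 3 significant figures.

703

The first failure time is exponential with rate Σλ_i = 1/7700 + 1/6000 + 1/5660 + 1/3050 + 1/1610 = 0.0014222 per hour.
E[min] = 1/Σλ = 1/0.0014222 = 703.135 hours.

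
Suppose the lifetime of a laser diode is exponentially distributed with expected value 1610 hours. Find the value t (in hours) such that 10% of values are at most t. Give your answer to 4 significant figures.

The rate is λ = 1/1610 = 0.000621118 per hour.
Set 1 − e^(−λt) = 0.1, so t = −ln(0.9)/λ = 0.10536/0.000621118 ≈ 169.63 hours.

169.6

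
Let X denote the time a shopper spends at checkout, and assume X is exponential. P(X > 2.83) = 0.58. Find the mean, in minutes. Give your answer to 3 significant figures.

e^(−λ·2.83) = 0.58 ⇒ λ = −ln(0.58)/2.83 = 0.192483.
Mean = 1/λ = 5.19526 minutes.

5.20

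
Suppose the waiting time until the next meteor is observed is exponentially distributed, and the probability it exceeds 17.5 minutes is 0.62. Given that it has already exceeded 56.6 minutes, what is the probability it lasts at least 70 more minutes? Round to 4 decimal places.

0.1478

From e^(−λ·17.5) = 0.62, λ = −ln(0.62)/17.5 = 0.0273163.
Memoryless: P(X > 56.6+70 | X > 56.6) = P(X > 70) = e^(−0.0273163·70) ≈ 0.1478.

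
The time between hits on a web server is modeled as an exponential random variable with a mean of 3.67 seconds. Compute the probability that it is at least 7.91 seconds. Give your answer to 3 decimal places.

The rate is λ = 1/3.67 = 0.27248 per second.
P(X > 7.91) = e^(−λ·7.91) = e^(−2.1553) ≈ 0.116.

0.116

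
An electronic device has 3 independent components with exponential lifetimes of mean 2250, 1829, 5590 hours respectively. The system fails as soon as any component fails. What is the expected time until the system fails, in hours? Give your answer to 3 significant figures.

855

The first failure time is exponential with rate Σλ_i = 1/2250 + 1/1829 + 1/5590 = 0.00117008 per hour.
E[min] = 1/Σλ = 1/0.00117008 = 854.641 hours.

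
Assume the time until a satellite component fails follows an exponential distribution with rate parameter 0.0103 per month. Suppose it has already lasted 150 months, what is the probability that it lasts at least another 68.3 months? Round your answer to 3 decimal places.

P(X > s+t | X > s) = e^(−λ(s+t))/e^(−λs) = e^(−λt), independent of s = 150.
P(X > 68.3) = e^(−0.70349) ≈ 0.495.

0.495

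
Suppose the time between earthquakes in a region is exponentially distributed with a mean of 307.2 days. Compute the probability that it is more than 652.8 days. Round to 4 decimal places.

0.1194

The rate is λ = 1/307.2 = 0.00325521 per day.
P(X > 652.8) = e^(−λ·652.8) = e^(−2.125) ≈ 0.1194.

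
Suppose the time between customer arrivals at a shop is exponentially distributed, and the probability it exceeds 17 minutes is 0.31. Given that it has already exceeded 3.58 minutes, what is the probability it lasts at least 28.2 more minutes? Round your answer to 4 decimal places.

0.1433

From e^(−λ·17) = 0.31, λ = −ln(0.31)/17 = 0.0688931.
Memoryless: P(X > 3.58+28.2 | X > 3.58) = P(X > 28.2) = e^(−0.0688931·28.2) ≈ 0.1433.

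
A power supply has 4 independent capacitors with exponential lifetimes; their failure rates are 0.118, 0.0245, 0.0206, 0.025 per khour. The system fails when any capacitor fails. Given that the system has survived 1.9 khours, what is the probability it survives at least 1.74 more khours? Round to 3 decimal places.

0.721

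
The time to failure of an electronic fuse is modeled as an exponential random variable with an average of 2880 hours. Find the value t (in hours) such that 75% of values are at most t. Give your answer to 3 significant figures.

The rate is λ = 1/2880 = 0.000347222 per hour.
Set 1 − e^(−λt) = 0.75, so t = −ln(0.25)/λ = 1.3863/0.000347222 ≈ 3992.53 hours.

3990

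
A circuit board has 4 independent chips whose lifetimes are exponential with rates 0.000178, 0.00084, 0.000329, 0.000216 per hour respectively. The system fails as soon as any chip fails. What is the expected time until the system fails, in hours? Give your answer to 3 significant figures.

640

The time to first failure is exponential with rate Σλ = 0.000178 + 0.00084 + 0.000329 + 0.000216 = 0.001563.
E[min] = 1/Σλ = 1/0.001563 = 639.795 hours.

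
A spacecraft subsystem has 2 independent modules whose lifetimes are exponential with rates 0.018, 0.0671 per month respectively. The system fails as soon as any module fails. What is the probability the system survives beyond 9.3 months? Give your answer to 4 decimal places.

0.4532

The time to first failure is exponential with rate Σλ = 0.018 + 0.0671 = 0.0851.
P(min > 9.3) = e^(−0.0851·9.3) = e^(−0.79143) ≈ 0.4532.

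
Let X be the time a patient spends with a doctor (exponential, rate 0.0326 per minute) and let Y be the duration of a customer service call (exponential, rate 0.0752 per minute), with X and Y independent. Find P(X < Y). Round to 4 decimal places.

λ_1 = 0.0326, λ_2 = 0.0752.
For independent exponentials, P(X < Y) = λ_1/(λ_1+λ_2) = 0.0326/0.1078 ≈ 0.3024.

0.3024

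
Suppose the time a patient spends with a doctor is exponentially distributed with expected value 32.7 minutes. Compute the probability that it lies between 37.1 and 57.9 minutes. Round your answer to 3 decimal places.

The rate is λ = 1/32.7 = 0.030581 per minute.
P(37.1 < X < 57.9) = e^(−λ·37.1) − e^(−λ·57.9) = 0.32156 − 0.17022 ≈ 0.151.

0.151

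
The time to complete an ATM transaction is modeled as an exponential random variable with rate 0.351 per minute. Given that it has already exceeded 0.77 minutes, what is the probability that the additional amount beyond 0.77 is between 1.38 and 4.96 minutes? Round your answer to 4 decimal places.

Memoryless: the residual past 0.77 is again Exp(λ).
P(1.38 < residual < 4.96) = e^(−λ·1.38) − e^(−λ·4.96) = 0.61608 − 0.17535 ≈ 0.4407.

0.4407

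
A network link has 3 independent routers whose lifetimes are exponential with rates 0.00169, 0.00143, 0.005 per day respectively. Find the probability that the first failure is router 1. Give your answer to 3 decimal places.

0.208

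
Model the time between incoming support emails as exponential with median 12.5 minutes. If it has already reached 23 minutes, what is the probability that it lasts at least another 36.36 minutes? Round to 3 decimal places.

For an exponential, median = ln(2)/λ, so λ = ln 2 / 12.5 = 0.0554518 per minute.
The exponential is memoryless, so the remaining time is again Exp(λ): the condition X > 23 is irrelevant.
P(X > 36.36) = e^(−2.0162) ≈ 0.133.

0.133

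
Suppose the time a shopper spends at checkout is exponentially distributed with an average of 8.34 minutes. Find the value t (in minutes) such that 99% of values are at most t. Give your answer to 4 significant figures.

The rate is λ = 1/8.34 = 0.119904 per minute.
Set 1 − e^(−λt) = 0.99, so t = −ln(0.01)/λ = 4.6052/0.119904 ≈ 38.4071 minutes.

38.41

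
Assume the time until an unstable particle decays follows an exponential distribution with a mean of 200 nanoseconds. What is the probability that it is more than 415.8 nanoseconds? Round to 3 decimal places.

The rate is λ = 1/200 = 0.005 per nanosecond.
P(X > 415.8) = e^(−λ·415.8) = e^(−2.079) ≈ 0.125.

0.125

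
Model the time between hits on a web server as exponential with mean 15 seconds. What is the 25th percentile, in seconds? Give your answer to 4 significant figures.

The rate is λ = 1/15 = 0.0666667 per second.
Set 1 − e^(−λt) = 0.25, so t = −ln(0.75)/λ = 0.28768/0.0666667 ≈ 4.31523 seconds.

4.315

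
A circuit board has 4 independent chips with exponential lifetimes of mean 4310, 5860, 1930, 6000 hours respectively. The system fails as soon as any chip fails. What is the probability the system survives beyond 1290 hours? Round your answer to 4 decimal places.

The first failure time is exponential with rate Σλ_i = 1/4310 + 1/5860 + 1/1930 + 1/6000 = 0.00108747 per hour.
P(min > 1290) = e^(−0.00108747·1290) = e^(−1.4028) ≈ 0.2459.

0.2459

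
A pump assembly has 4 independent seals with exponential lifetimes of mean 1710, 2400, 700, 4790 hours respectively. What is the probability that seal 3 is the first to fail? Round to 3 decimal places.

0.541

Rates: λ_i = 1/mean_i → 0.000584795, 0.000416667, 0.00142857, 0.000208768; Σλ = 0.0026388.
P(seal 3 first) = λ_3/Σλ = 0.00142857/0.0026388 ≈ 0.541.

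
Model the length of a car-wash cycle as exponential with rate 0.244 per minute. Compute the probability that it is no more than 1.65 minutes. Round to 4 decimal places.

P(X ≤ 1.65) = 1 − e^(−λ·1.65) = 1 − e^(−0.4026) ≈ 0.3314.

0.3314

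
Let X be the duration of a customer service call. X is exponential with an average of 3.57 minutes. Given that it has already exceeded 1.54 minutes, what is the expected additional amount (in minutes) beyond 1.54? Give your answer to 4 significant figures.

3.570

The rate is λ = 1/3.57 = 0.280112 per minute.
By memorylessness, the remaining amount past any threshold is again Exp(λ) with mean 1/λ = 3.57 minutes.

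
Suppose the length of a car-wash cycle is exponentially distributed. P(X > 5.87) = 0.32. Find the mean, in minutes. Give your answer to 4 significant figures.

5.152

e^(−λ·5.87) = 0.32 ⇒ λ = −ln(0.32)/5.87 = 0.194111.
Mean = 1/λ = 5.15168 minutes.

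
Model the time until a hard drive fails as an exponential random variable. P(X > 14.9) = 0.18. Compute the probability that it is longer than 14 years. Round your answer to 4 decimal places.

e^(−λ·14.9) = 0.18 ⇒ λ = −ln(0.18)/14.9 = 0.115087.
P(X > 14) = e^(−0.115087·14) = e^(−1.6112) ≈ 0.1996.

0.1996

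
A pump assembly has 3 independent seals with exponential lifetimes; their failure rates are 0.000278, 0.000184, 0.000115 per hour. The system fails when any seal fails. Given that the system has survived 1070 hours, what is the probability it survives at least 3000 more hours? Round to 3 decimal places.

Time to first failure ~ Exp(Σλ) with Σλ = 0.000577.
By memorylessness, P(T > 1070+3000 | T > 1070) = P(T > 3000) = e^(−0.000577·3000) ≈ 0.177.

0.177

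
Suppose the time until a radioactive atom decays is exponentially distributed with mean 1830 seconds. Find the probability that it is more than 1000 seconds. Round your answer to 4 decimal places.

0.5790

The rate is λ = 1/1830 = 0.000546448 per second.
P(X > 1000) = e^(−λ·1000) = e^(−0.54645) ≈ 0.5790.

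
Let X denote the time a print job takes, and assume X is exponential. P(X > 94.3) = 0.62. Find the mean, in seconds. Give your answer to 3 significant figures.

e^(−λ·94.3) = 0.62 ⇒ λ = −ln(0.62)/94.3 = 0.00506931.
Mean = 1/λ = 197.266 seconds.

197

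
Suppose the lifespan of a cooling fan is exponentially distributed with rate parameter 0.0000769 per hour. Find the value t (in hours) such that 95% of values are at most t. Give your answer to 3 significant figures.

39000

Set 1 − e^(−λt) = 0.95, so t = −ln(0.05)/λ = 2.9957/0.0000769 ≈ 38956.2 hours.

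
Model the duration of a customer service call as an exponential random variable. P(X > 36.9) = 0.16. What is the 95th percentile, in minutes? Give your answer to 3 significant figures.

e^(−λ·36.9) = 0.16 ⇒ λ = −ln(0.16)/36.9 = 0.0496635.
95th percentile: 1 − e^(−λt) = 0.95, t = −ln(0.05)/λ = 60.3207 minutes.

60.3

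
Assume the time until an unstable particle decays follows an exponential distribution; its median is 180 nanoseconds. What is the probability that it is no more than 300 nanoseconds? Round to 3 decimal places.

For an exponential, median = ln(2)/λ, so λ = ln 2 / 180 = 0.00385082 per nanosecond.
P(X ≤ 300) = 1 − e^(−λ·300) = 1 − e^(−1.1552) ≈ 0.685.

0.685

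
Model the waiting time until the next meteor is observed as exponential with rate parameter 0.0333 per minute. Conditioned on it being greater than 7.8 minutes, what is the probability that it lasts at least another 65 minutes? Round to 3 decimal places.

0.115

P(X > s+t | X > s) = e^(−λ(s+t))/e^(−λs) = e^(−λt), independent of s = 7.8.
P(X > 65) = e^(−2.1645) ≈ 0.115.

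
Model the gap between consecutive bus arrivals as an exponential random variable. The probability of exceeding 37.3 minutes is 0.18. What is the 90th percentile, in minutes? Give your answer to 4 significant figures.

50.09

e^(−λ·37.3) = 0.18 ⇒ λ = −ln(0.18)/37.3 = 0.0459731.
90th percentile: 1 − e^(−λt) = 0.9, t = −ln(0.1)/λ = 50.0854 minutes.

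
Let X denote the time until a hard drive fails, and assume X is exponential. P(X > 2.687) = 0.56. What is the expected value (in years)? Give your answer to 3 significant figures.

4.63

e^(−λ·2.687) = 0.56 ⇒ λ = −ln(0.56)/2.687 = 0.215787.
Mean = 1/λ = 4.63421 years.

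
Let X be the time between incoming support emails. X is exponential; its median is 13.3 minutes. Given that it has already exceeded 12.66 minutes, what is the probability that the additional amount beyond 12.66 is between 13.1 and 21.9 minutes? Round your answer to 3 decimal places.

For an exponential, median = ln(2)/λ, so λ = ln 2 / 13.3 = 0.0521163 per minute.
Memoryless: the residual past 12.66 is again Exp(λ).
P(13.1 < residual < 21.9) = e^(−λ·13.1) − e^(−λ·21.9) = 0.50524 − 0.31939 ≈ 0.186.

0.186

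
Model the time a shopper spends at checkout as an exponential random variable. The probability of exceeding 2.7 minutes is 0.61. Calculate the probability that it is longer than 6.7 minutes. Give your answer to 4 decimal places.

e^(−λ·2.7) = 0.61 ⇒ λ = −ln(0.61)/2.7 = 0.183073.
P(X > 6.7) = e^(−0.183073·6.7) = e^(−1.2266) ≈ 0.2933.

0.2933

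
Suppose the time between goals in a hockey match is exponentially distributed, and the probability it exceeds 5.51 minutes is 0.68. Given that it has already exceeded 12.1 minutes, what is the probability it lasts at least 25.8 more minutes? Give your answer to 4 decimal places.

From e^(−λ·5.51) = 0.68, λ = −ln(0.68)/5.51 = 0.0699932.
Memoryless: P(X > 12.1+25.8 | X > 12.1) = P(X > 25.8) = e^(−0.0699932·25.8) ≈ 0.1643.

0.1643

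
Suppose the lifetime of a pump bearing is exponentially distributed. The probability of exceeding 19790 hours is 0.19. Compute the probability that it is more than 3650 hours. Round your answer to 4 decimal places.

0.7362

e^(−λ·19790) = 0.19 ⇒ λ = −ln(0.19)/19790 = 0.0000839177.
P(X > 3650) = e^(−0.0000839177·3650) = e^(−0.3063) ≈ 0.7362.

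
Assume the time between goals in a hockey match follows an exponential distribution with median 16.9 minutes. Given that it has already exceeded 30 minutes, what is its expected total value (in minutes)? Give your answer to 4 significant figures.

54.38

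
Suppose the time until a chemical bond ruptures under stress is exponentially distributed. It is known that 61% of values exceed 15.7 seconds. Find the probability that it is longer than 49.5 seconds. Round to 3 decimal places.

0.210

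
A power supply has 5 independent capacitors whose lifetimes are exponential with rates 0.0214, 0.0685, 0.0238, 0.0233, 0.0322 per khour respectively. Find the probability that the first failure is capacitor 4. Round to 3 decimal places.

0.138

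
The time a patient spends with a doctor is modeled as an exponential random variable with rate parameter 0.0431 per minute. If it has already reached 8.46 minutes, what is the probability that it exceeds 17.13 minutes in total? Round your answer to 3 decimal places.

The exponential is memoryless, so the remaining time is again Exp(λ): the condition X > 8.46 is irrelevant.
P(X > 8.67) = e^(−0.37368) ≈ 0.688.

0.688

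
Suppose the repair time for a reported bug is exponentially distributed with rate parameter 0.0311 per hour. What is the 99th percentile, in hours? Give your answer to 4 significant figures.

Set 1 − e^(−λt) = 0.99, so t = −ln(0.01)/λ = 4.6052/0.0311 ≈ 148.076 hours.

148.1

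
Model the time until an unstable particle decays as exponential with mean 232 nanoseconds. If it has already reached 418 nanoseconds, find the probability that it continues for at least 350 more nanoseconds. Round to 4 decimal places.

The rate is λ = 1/232 = 0.00431034 per nanosecond.
By the memoryless property, P(X > 418+350 | X > 418) = P(X > 350).
P(X > 350) = e^(−1.5086) ≈ 0.2212.

0.2212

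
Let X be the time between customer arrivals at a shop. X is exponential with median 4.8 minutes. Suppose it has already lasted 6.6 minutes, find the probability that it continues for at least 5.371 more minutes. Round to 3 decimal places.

0.460

For an exponential, median = ln(2)/λ, so λ = ln 2 / 4.8 = 0.144406 per minute.
By the memoryless property, P(X > 6.6+5.371 | X > 6.6) = P(X > 5.371).
P(X > 5.371) = e^(−0.7756) ≈ 0.460.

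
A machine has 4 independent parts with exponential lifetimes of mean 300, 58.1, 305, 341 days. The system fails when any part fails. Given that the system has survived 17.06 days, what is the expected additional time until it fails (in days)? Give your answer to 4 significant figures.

37.37

First-failure rate Σλ = 1/300 + 1/58.1 + 1/305 + 1/341 = 0.0267563.
By memorylessness the expected residual is 1/Σλ = 37.3744 days, regardless of the 17.06 already elapsed.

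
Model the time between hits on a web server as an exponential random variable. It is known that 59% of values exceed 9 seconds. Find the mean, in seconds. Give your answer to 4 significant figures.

17.06

e^(−λ·9) = 0.59 ⇒ λ = −ln(0.59)/9 = 0.0586259.
Mean = 1/λ = 17.0573 seconds.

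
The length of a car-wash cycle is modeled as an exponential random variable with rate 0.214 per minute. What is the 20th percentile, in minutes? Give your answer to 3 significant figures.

1.04

Set 1 − e^(−λt) = 0.2, so t = −ln(0.8)/λ = 0.22314/0.214 ≈ 1.04273 minutes.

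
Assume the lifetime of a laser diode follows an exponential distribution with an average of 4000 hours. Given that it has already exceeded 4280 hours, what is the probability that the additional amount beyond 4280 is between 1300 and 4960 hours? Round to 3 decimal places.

0.433

The rate is λ = 1/4000 = 0.00025 per hour.
Memoryless: the residual past 4280 is again Exp(λ).
P(1300 < residual < 4960) = e^(−λ·1300) − e^(−λ·4960) = 0.72253 − 0.28938 ≈ 0.433.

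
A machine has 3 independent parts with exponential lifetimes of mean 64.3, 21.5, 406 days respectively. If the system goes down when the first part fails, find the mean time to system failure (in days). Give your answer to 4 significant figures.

The first failure time is exponential with rate Σλ_i = 1/64.3 + 1/21.5 + 1/406 = 0.0645268 per day.
E[min] = 1/Σλ = 1/0.0645268 = 15.4974 days.

15.50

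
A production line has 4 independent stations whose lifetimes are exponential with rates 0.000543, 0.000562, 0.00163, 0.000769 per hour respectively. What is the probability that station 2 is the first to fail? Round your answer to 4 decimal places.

0.1604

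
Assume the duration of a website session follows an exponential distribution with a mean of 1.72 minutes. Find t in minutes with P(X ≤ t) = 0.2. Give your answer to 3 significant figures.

0.384

The rate is λ = 1/1.72 = 0.581395 per minute.
Set 1 − e^(−λt) = 0.2, so t = −ln(0.8)/λ = 0.22314/0.581395 ≈ 0.383807 minutes.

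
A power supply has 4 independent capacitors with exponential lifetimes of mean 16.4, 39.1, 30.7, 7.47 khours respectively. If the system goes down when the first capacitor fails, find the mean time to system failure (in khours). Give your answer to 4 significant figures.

3.953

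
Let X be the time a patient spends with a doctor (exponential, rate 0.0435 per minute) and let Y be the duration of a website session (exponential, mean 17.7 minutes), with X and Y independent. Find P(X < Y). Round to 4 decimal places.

0.4350

λ_1 = 0.0435, λ_2 = 1/17.7 = 0.0564972.
For independent exponentials, P(X < Y) = λ_1/(λ_1+λ_2) = 0.0435/0.0999972 ≈ 0.4350.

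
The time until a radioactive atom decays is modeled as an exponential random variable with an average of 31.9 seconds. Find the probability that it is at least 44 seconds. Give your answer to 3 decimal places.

The rate is λ = 1/31.9 = 0.031348 per second.
P(X > 44) = e^(−λ·44) = e^(−1.3793) ≈ 0.252.

0.252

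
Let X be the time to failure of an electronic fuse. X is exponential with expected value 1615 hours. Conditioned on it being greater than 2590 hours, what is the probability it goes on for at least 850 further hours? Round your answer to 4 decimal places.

The rate is λ = 1/1615 = 0.000619195 per hour.
By the memoryless property, P(X > 2590+850 | X > 2590) = P(X > 850).
P(X > 850) = e^(−0.52632) ≈ 0.5908.

0.5908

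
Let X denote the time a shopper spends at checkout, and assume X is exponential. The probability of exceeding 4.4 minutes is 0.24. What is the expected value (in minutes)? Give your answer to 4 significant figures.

3.083

e^(−λ·4.4) = 0.24 ⇒ λ = −ln(0.24)/4.4 = 0.324345.
Mean = 1/λ = 3.08314 minutes.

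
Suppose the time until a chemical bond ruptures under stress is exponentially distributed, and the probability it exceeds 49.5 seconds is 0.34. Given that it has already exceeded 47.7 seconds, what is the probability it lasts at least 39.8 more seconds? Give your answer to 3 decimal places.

From e^(−λ·49.5) = 0.34, λ = −ln(0.34)/49.5 = 0.0217941.
Memoryless: P(X > 47.7+39.8 | X > 47.7) = P(X > 39.8) = e^(−0.0217941·39.8) ≈ 0.420.

0.420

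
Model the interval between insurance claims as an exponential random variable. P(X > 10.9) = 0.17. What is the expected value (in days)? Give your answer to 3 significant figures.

6.15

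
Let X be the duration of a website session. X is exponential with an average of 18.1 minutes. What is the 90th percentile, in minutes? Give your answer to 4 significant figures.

41.68

The rate is λ = 1/18.1 = 0.0552486 per minute.
Set 1 − e^(−λt) = 0.9, so t = −ln(0.1)/λ = 2.3026/0.0552486 ≈ 41.6768 minutes.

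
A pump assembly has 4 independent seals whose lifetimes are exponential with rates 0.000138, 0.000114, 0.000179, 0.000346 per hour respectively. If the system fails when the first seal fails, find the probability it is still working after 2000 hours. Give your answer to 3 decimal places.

0.211

The time to first failure is exponential with rate Σλ = 0.000138 + 0.000114 + 0.000179 + 0.000346 = 0.000777.
P(min > 2000) = e^(−0.000777·2000) = e^(−1.554) ≈ 0.211.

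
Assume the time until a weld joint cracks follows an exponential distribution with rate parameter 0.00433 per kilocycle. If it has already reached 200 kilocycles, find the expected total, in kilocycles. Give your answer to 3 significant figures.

431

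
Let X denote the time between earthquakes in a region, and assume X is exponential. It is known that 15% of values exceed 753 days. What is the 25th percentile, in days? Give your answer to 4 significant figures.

e^(−λ·753) = 0.15 ⇒ λ = −ln(0.15)/753 = 0.00251942.
25th percentile: 1 − e^(−λt) = 0.25, t = −ln(0.75)/λ = 114.186 days.

114.2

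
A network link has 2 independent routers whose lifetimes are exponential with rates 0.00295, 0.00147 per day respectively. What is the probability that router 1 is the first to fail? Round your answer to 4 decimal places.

0.6674

The time to first failure is exponential with rate Σλ = 0.00295 + 0.00147 = 0.00442.
P(router 1 first) = λ_1/Σλ = 0.00295/0.00442 ≈ 0.6674.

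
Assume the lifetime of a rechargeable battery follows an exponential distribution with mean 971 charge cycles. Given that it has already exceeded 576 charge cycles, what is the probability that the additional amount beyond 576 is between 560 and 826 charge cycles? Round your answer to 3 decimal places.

0.135

The rate is λ = 1/971 = 0.00102987 per charge cycle.
Memoryless: the residual past 576 is again Exp(λ).
P(560 < residual < 826) = e^(−λ·560) − e^(−λ·826) = 0.56174 − 0.42713 ≈ 0.135.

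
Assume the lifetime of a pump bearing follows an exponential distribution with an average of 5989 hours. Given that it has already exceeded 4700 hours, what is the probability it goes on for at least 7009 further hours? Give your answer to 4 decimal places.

0.3103

The rate is λ = 1/5989 = 0.000166973 per hour.
By the memoryless property, P(X > 4700+7009 | X > 4700) = P(X > 7009).
P(X > 7009) = e^(−1.1703) ≈ 0.3103.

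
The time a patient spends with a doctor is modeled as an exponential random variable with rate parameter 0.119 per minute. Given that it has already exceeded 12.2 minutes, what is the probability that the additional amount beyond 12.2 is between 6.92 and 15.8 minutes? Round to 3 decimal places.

0.286

Memoryless: the residual past 12.2 is again Exp(λ).
P(6.92 < residual < 15.8) = e^(−λ·6.92) − e^(−λ·15.8) = 0.43890 − 0.15256 ≈ 0.286.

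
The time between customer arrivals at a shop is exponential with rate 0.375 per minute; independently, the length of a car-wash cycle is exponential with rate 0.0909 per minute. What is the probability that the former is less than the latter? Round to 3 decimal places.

0.805

λ_1 = 0.375, λ_2 = 0.0909.
For independent exponentials, P(the former < the latter) = λ_1/(λ_1+λ_2) = 0.375/0.4659 ≈ 0.805.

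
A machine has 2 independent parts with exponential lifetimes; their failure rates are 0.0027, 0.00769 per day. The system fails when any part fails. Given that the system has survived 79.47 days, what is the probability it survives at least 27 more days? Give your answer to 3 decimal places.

0.755

Time to first failure ~ Exp(Σλ) with Σλ = 0.01039.
By memorylessness, P(T > 79.47+27 | T > 79.47) = P(T > 27) = e^(−0.01039·27) ≈ 0.755.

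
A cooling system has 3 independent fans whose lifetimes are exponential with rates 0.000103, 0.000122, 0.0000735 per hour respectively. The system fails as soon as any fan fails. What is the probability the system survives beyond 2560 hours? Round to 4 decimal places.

0.4657

The time to first failure is exponential with rate Σλ = 0.000103 + 0.000122 + 0.0000735 = 0.0002985.
P(min > 2560) = e^(−0.0002985·2560) = e^(−0.76416) ≈ 0.4657.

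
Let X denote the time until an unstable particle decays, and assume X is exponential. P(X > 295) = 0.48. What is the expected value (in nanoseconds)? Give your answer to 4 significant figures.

e^(−λ·295) = 0.48 ⇒ λ = −ln(0.48)/295 = 0.00248803.
Mean = 1/λ = 401.924 nanoseconds.

401.9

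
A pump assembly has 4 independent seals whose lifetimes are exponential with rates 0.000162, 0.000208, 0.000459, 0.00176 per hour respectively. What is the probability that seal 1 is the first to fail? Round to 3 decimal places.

0.063

The time to first failure is exponential with rate Σλ = 0.000162 + 0.000208 + 0.000459 + 0.00176 = 0.002589.
P(seal 1 first) = λ_1/Σλ = 0.000162/0.002589 ≈ 0.063.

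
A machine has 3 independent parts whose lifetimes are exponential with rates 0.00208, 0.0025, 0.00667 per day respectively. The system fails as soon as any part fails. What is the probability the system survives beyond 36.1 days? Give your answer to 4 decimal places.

0.6662

The time to first failure is exponential with rate Σλ = 0.00208 + 0.0025 + 0.00667 = 0.01125.
P(min > 36.1) = e^(−0.01125·36.1) = e^(−0.40613) ≈ 0.6662.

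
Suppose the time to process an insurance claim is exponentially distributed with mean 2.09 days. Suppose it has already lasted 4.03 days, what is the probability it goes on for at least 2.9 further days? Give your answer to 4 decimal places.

0.2497

The rate is λ = 1/2.09 = 0.478469 per day.
The exponential is memoryless, so the remaining time is again Exp(λ): the condition X > 4.03 is irrelevant.
P(X > 2.9) = e^(−1.3876) ≈ 0.2497.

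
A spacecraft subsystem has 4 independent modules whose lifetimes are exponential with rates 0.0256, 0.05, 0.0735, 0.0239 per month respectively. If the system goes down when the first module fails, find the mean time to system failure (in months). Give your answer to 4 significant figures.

The time to first failure is exponential with rate Σλ = 0.0256 + 0.05 + 0.0735 + 0.0239 = 0.173.
E[min] = 1/Σλ = 1/0.173 = 5.78035 months.

5.780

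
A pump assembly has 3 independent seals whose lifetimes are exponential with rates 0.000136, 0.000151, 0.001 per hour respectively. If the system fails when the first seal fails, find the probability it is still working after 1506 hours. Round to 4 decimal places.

The time to first failure is exponential with rate Σλ = 0.000136 + 0.000151 + 0.001 = 0.001287.
P(min > 1506) = e^(−0.001287·1506) = e^(−1.9382) ≈ 0.1440.

0.1440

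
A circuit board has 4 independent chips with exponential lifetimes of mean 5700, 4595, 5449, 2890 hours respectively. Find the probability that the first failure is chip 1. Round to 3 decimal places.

Rates: λ_i = 1/mean_i → 0.000175439, 0.000217628, 0.00018352, 0.000346021; Σλ = 0.000922607.
P(chip 1 first) = λ_1/Σλ = 0.000175439/0.000922607 ≈ 0.190.

0.190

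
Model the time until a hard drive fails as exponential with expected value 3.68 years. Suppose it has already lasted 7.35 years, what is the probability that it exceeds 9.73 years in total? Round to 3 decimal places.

0.524

The rate is λ = 1/3.68 = 0.271739 per year.
P(X > s+t | X > s) = e^(−λ(s+t))/e^(−λs) = e^(−λt), independent of s = 7.35.
P(X > 2.38) = e^(−0.64674) ≈ 0.524.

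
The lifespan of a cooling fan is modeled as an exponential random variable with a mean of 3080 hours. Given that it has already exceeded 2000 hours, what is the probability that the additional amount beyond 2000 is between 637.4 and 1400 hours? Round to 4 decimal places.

0.1783

The rate is λ = 1/3080 = 0.000324675 per hour.
Memoryless: the residual past 2000 is again Exp(λ).
P(637.4 < residual < 1400) = e^(−λ·637.4) − e^(−λ·1400) = 0.81306 − 0.63474 ≈ 0.1783.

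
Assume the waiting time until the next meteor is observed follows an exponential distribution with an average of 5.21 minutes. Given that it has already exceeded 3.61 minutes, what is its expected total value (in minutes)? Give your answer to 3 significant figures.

The rate is λ = 1/5.21 = 0.191939 per minute.
By memorylessness, E[X | X > 3.61] = 3.61 + 1/λ = 3.61 + 5.21 = 8.82 minutes.

8.82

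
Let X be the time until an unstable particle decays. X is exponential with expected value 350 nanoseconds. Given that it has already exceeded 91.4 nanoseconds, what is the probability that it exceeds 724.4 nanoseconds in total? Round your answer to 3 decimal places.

The rate is λ = 1/350 = 0.00285714 per nanosecond.
The exponential is memoryless, so the remaining time is again Exp(λ): the condition X > 91.4 is irrelevant.
P(X > 633) = e^(−1.8086) ≈ 0.164.

0.164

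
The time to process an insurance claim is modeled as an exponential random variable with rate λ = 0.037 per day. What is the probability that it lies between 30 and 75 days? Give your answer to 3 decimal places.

0.267

P(30 < X < 75) = e^(−λ·30) − e^(−λ·75) = 0.32956 − 0.06235 ≈ 0.267.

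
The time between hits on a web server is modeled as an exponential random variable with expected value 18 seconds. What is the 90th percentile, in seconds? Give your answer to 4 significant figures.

The rate is λ = 1/18 = 0.0555556 per second.
Set 1 − e^(−λt) = 0.9, so t = −ln(0.1)/λ = 2.3026/0.0555556 ≈ 41.4465 seconds.

41.45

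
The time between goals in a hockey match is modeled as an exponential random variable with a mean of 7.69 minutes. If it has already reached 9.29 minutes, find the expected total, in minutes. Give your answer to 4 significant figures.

The rate is λ = 1/7.69 = 0.130039 per minute.
By memorylessness, E[X | X > 9.29] = 9.29 + 1/λ = 9.29 + 7.69 = 16.98 minutes.

16.98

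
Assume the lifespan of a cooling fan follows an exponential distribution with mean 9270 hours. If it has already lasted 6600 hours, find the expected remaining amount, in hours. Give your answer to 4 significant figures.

9270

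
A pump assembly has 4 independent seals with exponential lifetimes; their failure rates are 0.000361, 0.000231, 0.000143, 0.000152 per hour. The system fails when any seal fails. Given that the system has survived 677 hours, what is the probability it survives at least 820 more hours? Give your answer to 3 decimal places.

Time to first failure ~ Exp(Σλ) with Σλ = 0.000887.
By memorylessness, P(T > 677+820 | T > 677) = P(T > 820) = e^(−0.000887·820) ≈ 0.483.

0.483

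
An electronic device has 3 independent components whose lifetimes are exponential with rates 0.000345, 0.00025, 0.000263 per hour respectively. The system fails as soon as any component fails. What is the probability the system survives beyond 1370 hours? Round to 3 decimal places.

0.309

The time to first failure is exponential with rate Σλ = 0.000345 + 0.00025 + 0.000263 = 0.000858.
P(min > 1370) = e^(−0.000858·1370) = e^(−1.1755) ≈ 0.309.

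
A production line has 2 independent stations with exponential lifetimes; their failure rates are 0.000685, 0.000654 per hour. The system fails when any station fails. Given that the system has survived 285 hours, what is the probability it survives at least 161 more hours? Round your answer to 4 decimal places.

0.8061

Time to first failure ~ Exp(Σλ) with Σλ = 0.001339.
By memorylessness, P(T > 285+161 | T > 285) = P(T > 161) = e^(−0.001339·161) ≈ 0.8061.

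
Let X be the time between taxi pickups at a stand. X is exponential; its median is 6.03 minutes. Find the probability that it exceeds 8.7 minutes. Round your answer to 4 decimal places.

0.3679

For an exponential, median = ln(2)/λ, so λ = ln 2 / 6.03 = 0.11495 per minute.
P(X > 8.7) = e^(−λ·8.7) = e^(−1.0001) ≈ 0.3679.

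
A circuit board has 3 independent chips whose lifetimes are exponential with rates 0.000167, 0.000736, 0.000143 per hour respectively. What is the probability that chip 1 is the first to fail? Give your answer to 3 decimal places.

0.160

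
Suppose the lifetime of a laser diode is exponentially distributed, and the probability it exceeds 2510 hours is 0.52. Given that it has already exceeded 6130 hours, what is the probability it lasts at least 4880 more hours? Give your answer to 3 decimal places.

From e^(−λ·2510) = 0.52, λ = −ln(0.52)/2510 = 0.000260528.
Memoryless: P(X > 6130+4880 | X > 6130) = P(X > 4880) = e^(−0.000260528·4880) ≈ 0.280.

0.280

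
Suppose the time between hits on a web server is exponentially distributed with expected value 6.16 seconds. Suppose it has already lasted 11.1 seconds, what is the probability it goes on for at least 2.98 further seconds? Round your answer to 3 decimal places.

0.616

The rate is λ = 1/6.16 = 0.162338 per second.
P(X > s+t | X > s) = e^(−λ(s+t))/e^(−λs) = e^(−λt), independent of s = 11.1.
P(X > 2.98) = e^(−0.48377) ≈ 0.616.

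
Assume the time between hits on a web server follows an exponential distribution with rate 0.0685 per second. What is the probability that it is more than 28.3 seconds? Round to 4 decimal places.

P(X > 28.3) = e^(−λ·28.3) = e^(−1.9386) ≈ 0.1439.

0.1439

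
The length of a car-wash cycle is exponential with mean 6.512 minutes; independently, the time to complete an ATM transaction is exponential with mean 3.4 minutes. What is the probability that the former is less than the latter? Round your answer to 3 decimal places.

0.343

λ_1 = 1/6.512 = 0.153563, λ_2 = 1/3.4 = 0.294118.
For independent exponentials, P(the former < the latter) = λ_1/(λ_1+λ_2) = 0.153563/0.44768 ≈ 0.343.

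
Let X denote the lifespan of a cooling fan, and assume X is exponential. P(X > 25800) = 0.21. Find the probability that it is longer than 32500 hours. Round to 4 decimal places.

0.1400

e^(−λ·25800) = 0.21 ⇒ λ = −ln(0.21)/25800 = 0.0000604902.
P(X > 32500) = e^(−0.0000604902·32500) = e^(−1.9659) ≈ 0.1400.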